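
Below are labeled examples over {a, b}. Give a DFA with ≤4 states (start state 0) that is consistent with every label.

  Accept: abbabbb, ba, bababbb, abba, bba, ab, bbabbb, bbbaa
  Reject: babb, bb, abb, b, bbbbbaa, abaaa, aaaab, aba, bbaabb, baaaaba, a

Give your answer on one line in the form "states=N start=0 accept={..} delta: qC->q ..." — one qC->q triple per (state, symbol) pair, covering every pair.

Fold the examples into a partial DFA from state 0: repeatedly fix the first undefined (state, symbol) met by the shortest-then-alphabetical prefix, trying targets in increasing order and rejecting any under which an Accept and a Reject string meet in one state with the same remainder; add a state when all current targets are rejected. Accepting states are where Accept strings end.
a: 0a undefined. 0a->0: no, ba/aba meet in 0 with "ba" left. Open state 1: 0a->1.
b: 0b undefined. 0b->0: no, ba/a meet in 1. 0b->1: no, bba/aba meet in 1 with "ba" left. Open state 2: 0b->2.
aa: 1a undefined. 1a->0: ok.
ab: 1b undefined. 1b->0: ok.
ba: 2a undefined. 2a->0: ok.
bb: 2b undefined. 2b->0: no, abbabbb/abb meet in 2. 2b->1: ok.
All examples now run through 3 states with every (state, symbol) defined. Accept strings end in {0}, Reject strings end in {1,2}; accept={0}.

states=3 start=0 accept={0} delta: 0a->1 0b->2 1a->0 1b->0 2a->0 2b->1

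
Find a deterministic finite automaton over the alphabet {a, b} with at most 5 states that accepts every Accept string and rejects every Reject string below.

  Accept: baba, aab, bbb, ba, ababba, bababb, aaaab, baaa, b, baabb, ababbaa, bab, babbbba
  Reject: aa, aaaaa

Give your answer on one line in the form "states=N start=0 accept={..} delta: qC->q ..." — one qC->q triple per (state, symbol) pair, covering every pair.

states=2 start=0 accept={1} delta: 0a->0 0b->1 1a->1 1b->1

Grow the machine one transition at a time. Run the examples from 0; the earliest place one falls off (shortest prefix, ties alphabetical) gets sent to the lowest-numbered state that keeps every Accept/Reject pair distinguishable — a pair clashes when both reach the same state with identical unread suffix — and to a fresh state only if none does.
a: 0a undefined. 0a->0: ok.
b: 0b undefined. 0b->0: no, baba/aa meet in 0. Open state 1: 0b->1.
ba: 1a undefined. 1a->0: no, baba/aa meet in 0. 1a->1: ok.
bb: 1b undefined. 1b->0: no, baba/aa meet in 0. 1b->1: ok.
All examples now run through 2 states with every (state, symbol) defined. Accept strings end in {1}, Reject strings end in {0}; accept={1}.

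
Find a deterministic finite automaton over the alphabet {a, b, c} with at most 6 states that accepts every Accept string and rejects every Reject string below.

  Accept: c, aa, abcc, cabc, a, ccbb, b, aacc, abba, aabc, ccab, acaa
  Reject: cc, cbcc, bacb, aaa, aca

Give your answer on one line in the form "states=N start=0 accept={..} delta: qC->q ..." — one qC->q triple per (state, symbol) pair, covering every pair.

states=5 start=0 accept={0,1,2} delta: 0a->1 0b->0 0c->2 1a->2 1b->1 1c->3 2a->3 2b->0 2c->3 3a->4 3b->4 3c->0 4a->0 4b->0 4c->0

State merging on the prefix tree: take the shortest (then alphabetical) example prefix whose next move is undefined and point that move at state 0, else 1, else 2, ...; a target is out if some Accept/Reject pair would then sit in one state with the same input left (inseparable). If every existing state is out, open a new one.
a: 0a undefined. 0a->0: no, aa/aaa meet in 0. Open state 1: 0a->1.
b: 0b undefined. 0b->0: ok.
c: 0c undefined. 0c->0: no, c/cc meet in 0. 0c->1: no, abcc/cbcc meet in 1 with "bcc" left. Open state 2: 0c->2.
aa: 1a undefined. 1a->0: no, a/aaa meet in 1. 1a->1: no, aa/aaa meet in 1. 1a->2: ok.
ab: 1b undefined. 1b->0: no, abcc/cc meet in 2 with "c" left. 1b->1: ok.
ac: 1c undefined. 1c->0: no, a/aca meet in 1. 1c->1: no, c/aca meet in 2. 1c->2: no, abcc/cc meet in 2 with "c" left. Open state 3: 1c->3.
ca: 2a undefined. 2a->0: no, b/aaa meet in 0. 2a->1: no, a/aaa meet in 1. 2a->2: no, c/aaa meet in 2. 2a->3: ok.
cb: 2b undefined. 2b->0: ok.
cc: 2c undefined. 2c->0: no, ccbb/cc meet in 0. 2c->1: no, a/cc meet in 1. 2c->2: no, c/cc meet in 2. 2c->3: ok.
aca: 3a undefined. 3a->0: no, b/aca meet in 0. 3a->1: no, a/aca meet in 1. 3a->2: no, c/aca meet in 2. 3a->3: no, ccab/bacb meet in 3 with "b" left. Open state 4: 3a->4.
cab: 3b undefined. 3b->0: no, ccbb/bacb meet in 0. 3b->1: no, cabc/cc meet in 3. 3b->2: no, c/bacb meet in 2. 3b->3: no, ccbb/cc meet in 3. 3b->4: ok.
aacc: 3c undefined. 3c->0: ok.
acaa: 4a undefined. 4a->0: ok.
cabc: 4c undefined. 4c->0: ok.
ccab: 4b undefined. 4b->0: ok.
All examples now run through 5 states with every (state, symbol) defined. Accept strings end in {0,1,2}, Reject strings end in {3,4}; accept={0,1,2}.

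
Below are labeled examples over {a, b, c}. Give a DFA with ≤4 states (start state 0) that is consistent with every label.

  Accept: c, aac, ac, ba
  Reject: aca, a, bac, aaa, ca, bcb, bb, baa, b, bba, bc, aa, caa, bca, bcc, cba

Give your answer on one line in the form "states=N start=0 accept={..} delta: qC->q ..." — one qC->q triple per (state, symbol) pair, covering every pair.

Fold the examples into a partial DFA from state 0: repeatedly fix the first undefined (state, symbol) met by the shortest-then-alphabetical prefix, trying targets in increasing order and rejecting any under which an Accept and a Reject string meet in one state with the same remainder; add a state when all current targets are rejected. Accepting states are where Accept strings end.
a: 0a undefined. 0a->0: ok.
b: 0b undefined. 0b->0: no, c/bac meet in 0 with "c" left. Open state 1: 0b->1.
c: 0c undefined. 0c->0: no, c/aca meet in 0. 0c->1: no, c/b meet in 1. Open state 2: 0c->2.
ba: 1a undefined. 1a->0: no, c/bac meet in 2. 1a->1: no, ba/baa meet in 1. 1a->2: ok.
bb: 1b undefined. 1b->0: ok.
bc: 1c undefined. 1c->0: no, c/bcc meet in 2. 1c->1: no, c/bca meet in 2. 1c->2: no, c/bc meet in 2. Open state 3: 1c->3.
ca: 2a undefined. 2a->0: ok.
cb: 2b undefined. 2b->0: ok.
bac: 2c undefined. 2c->0: ok.
bca: 3a undefined. 3a->0: ok.
bcb: 3b undefined. 3b->0: ok.
bcc: 3c undefined. 3c->0: ok.
All examples now run through 4 states with every (state, symbol) defined. Accept strings end in {2}, Reject strings end in {0,1,3}; accept={2}.

states=4 start=0 accept={2} delta: 0a->0 0b->1 0c->2 1a->2 1b->0 1c->3 2a->0 2b->0 2c->0 3a->0 3b->0 3c->0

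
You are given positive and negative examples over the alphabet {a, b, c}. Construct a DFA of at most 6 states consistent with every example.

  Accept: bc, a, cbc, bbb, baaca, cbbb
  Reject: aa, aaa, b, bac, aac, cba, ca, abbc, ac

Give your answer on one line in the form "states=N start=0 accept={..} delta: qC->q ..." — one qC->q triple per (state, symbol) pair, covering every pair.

states=4 start=0 accept={1} delta: 0a->1 0b->2 0c->1 1a->3 1b->2 1c->0 2a->3 2b->3 2c->1 3a->3 3b->1 3c->0

State merging on the prefix tree: take the shortest (then alphabetical) example prefix whose next move is undefined and point that move at state 0, else 1, else 2, ...; a target is out if some Accept/Reject pair would then sit in one state with the same input left (inseparable). If every existing state is out, open a new one.
a: 0a undefined. 0a->0: no, a/aa meet in 0. Open state 1: 0a->1.
b: 0b undefined. 0b->0: no, bbb/b meet in 0. 0b->1: no, bc/ac meet in 1 with "c" left. Open state 2: 0b->2.
c: 0c undefined. 0c->0: no, a/ca meet in 1. 0c->1: ok.
aa: 1a undefined. 1a->0: no, a/aaa meet in 1. 1a->1: no, a/aa meet in 1. 1a->2: no, bc/aac meet in 2 with "c" left. Open state 3: 1a->3.
ab: 1b undefined. 1b->0: no, bc/abbc meet in 2 with "c" left. 1b->1: no, cbc/abbc meet in 1 with "c" left. 1b->2: ok.
ac: 1c undefined. 1c->0: ok.
ba: 2a undefined. 2a->0: no, a/bac meet in 1. 2a->1: no, a/cba meet in 1. 2a->2: no, bc/bac meet in 2 with "c" left. 2a->3: ok.
bb: 2b undefined. 2b->0: no, a/abbc meet in 1. 2b->1: no, bbb/b meet in 2. 2b->2: no, bc/abbc meet in 2 with "c" left. 2b->3: ok.
bc: 2c undefined. 2c->0: no, bc/ac meet in 0. 2c->1: ok.
aaa: 3a undefined. 3a->0: no, baaca/aa meet in 3. 3a->1: no, bc/aaa meet in 1. 3a->2: no, baaca/aa meet in 3. 3a->3: ok.
aac: 3c undefined. 3c->0: ok.
bbb: 3b undefined. 3b->0: no, bbb/bac meet in 0. 3b->1: ok.
All examples now run through 4 states with every (state, symbol) defined. Accept strings end in {1}, Reject strings end in {0,2,3}; accept={1}.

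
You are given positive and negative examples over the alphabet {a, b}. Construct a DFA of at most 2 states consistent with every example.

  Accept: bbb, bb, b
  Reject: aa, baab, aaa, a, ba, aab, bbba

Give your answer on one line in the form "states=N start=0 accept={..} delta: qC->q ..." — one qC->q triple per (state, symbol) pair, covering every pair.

states=2 start=0 accept={0} delta: 0a->1 0b->0 1a->1 1b->1

State merging on the prefix tree: take the shortest (then alphabetical) example prefix whose next move is undefined and point that move at state 0, else 1, else 2, ...; a target is out if some Accept/Reject pair would then sit in one state with the same input left (inseparable). If every existing state is out, open a new one.
a: 0a undefined. 0a->0: no, b/aab meet in 0 with "b" left. Open state 1: 0a->1.
b: 0b undefined. 0b->0: ok.
aa: 1a undefined. 1a->0: no, bbb/aa meet in 0. 1a->1: ok.
aab: 1b undefined. 1b->0: no, bbb/baab meet in 0. 1b->1: ok.
All examples now run through 2 states with every (state, symbol) defined. Accept strings end in {0}, Reject strings end in {1}; accept={0}.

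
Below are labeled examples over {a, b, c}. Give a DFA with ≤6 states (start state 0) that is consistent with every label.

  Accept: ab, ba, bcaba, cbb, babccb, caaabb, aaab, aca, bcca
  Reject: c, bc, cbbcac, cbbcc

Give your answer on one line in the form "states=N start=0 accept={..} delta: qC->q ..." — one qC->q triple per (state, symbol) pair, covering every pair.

Fold the examples into a partial DFA from state 0: repeatedly fix the first undefined (state, symbol) met by the shortest-then-alphabetical prefix, trying targets in increasing order and rejecting any under which an Accept and a Reject string meet in one state with the same remainder; add a state when all current targets are rejected. Accepting states are where Accept strings end.
a: 0a undefined. 0a->0: ok.
b: 0b undefined. 0b->0: ok.
c: 0c undefined. 0c->0: no, ab/c meet in 0. Open state 1: 0c->1.
ca: 1a undefined. 1a->0: ok.
cb: 1b undefined. 1b->0: ok.
bcc: 1c undefined. 1c->0: no, ab/cbbcc meet in 0. 1c->1: ok.
All examples now run through 2 states with every (state, symbol) defined. Accept strings end in {0}, Reject strings end in {1}; accept={0}.

states=2 start=0 accept={0} delta: 0a->0 0b->0 0c->1 1a->0 1b->0 1c->1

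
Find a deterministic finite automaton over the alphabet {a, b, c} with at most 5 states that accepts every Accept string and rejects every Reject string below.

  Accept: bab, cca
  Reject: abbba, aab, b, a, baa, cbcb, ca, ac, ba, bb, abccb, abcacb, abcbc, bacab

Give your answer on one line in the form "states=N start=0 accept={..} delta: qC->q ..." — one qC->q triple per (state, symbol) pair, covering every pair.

states=4 start=0 accept={3} delta: 0a->0 0b->1 0c->1 1a->2 1b->0 1c->3 2a->0 2b->3 2c->0 3a->3 3b->0 3c->0

Fold the examples into a partial DFA from state 0: repeatedly fix the first undefined (state, symbol) met by the shortest-then-alphabetical prefix, trying targets in increasing order and rejecting any under which an Accept and a Reject string meet in one state with the same remainder; add a state when all current targets are rejected. Accepting states are where Accept strings end.
a: 0a undefined. 0a->0: ok.
b: 0b undefined. 0b->0: no, bab/abbba meet in 0. Open state 1: 0b->1.
c: 0c undefined. 0c->0: no, cca/a meet in 0. 0c->1: ok.
ba: 1a undefined. 1a->0: no, bab/aab meet in 1. 1a->1: no, bab/bb meet in 1 with "b" left. Open state 2: 1a->2.
bb: 1b undefined. 1b->0: ok.
cc: 1c undefined. 1c->0: no, cca/a meet in 0. 1c->1: no, cca/abbba meet in 2. 1c->2: no, cca/baa meet in 2 with "a" left. Open state 3: 1c->3.
baa: 2a undefined. 2a->0: ok.
bab: 2b undefined. 2b->0: no, bab/a meet in 0. 2b->1: no, bab/aab meet in 1. 2b->2: no, bab/abbba meet in 2. 2b->3: ok.
bac: 2c undefined. 2c->0: ok.
cca: 3a undefined. 3a->0: no, cca/a meet in 0. 3a->1: no, cca/aab meet in 1. 3a->2: no, cca/abbba meet in 2. 3a->3: ok.
abcb: 3b undefined. 3b->0: ok.
abcc: 3c undefined. 3c->0: ok.
All examples now run through 4 states with every (state, symbol) defined. Accept strings end in {3}, Reject strings end in {0,1,2}; accept={3}.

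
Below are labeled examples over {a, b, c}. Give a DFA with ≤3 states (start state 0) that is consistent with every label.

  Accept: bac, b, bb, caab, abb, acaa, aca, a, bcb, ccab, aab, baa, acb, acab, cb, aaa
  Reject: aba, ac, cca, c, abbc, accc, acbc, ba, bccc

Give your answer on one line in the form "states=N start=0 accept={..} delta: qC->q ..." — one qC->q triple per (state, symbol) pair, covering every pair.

Fold the examples into a partial DFA from state 0: repeatedly fix the first undefined (state, symbol) met by the shortest-then-alphabetical prefix, trying targets in increasing order and rejecting any under which an Accept and a Reject string meet in one state with the same remainder; add a state when all current targets are rejected. Accepting states are where Accept strings end.
a: 0a undefined. 0a->0: ok.
b: 0b undefined. 0b->0: no, bac/ac meet in 0 with "c" left. Open state 1: 0b->1.
c: 0c undefined. 0c->0: no, acaa/ac meet in 0. 0c->1: no, b/ac meet in 1. Open state 2: 0c->2.
ba: 1a undefined. 1a->0: no, bac/ac meet in 2. 1a->1: no, b/aba meet in 1. 1a->2: ok.
bb: 1b undefined. 1b->0: ok.
bc: 1c undefined. 1c->0: no, bac/bccc meet in 2 with "c" left. 1c->1: no, b/bccc meet in 1. 1c->2: ok.
ca: 2a undefined. 2a->0: ok.
cb: 2b undefined. 2b->0: ok.
cc: 2c undefined. 2c->0: no, bac/cca meet in 0. 2c->1: ok.
All examples now run through 3 states with every (state, symbol) defined. Accept strings end in {0,1}, Reject strings end in {2}; accept={0,1}.

states=3 start=0 accept={0,1} delta: 0a->0 0b->1 0c->2 1a->2 1b->0 1c->2 2a->0 2b->0 2c->1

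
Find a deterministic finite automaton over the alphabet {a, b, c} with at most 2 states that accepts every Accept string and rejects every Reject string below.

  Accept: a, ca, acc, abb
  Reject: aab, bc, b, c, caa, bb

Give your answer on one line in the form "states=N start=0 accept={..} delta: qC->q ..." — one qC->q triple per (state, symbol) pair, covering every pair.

State merging on the prefix tree: take the shortest (then alphabetical) example prefix whose next move is undefined and point that move at state 0, else 1, else 2, ...; a target is out if some Accept/Reject pair would then sit in one state with the same input left (inseparable). If every existing state is out, open a new one.
a: 0a undefined. 0a->0: no, abb/bb meet in 0 with "bb" left. Open state 1: 0a->1.
b: 0b undefined. 0b->0: ok.
c: 0c undefined. 0c->0: ok.
aa: 1a undefined. 1a->0: ok.
ab: 1b undefined. 1b->0: no, abb/aab meet in 0. 1b->1: ok.
ac: 1c undefined. 1c->0: no, acc/aab meet in 0. 1c->1: ok.
All examples now run through 2 states with every (state, symbol) defined. Accept strings end in {1}, Reject strings end in {0}; accept={1}.

states=2 start=0 accept={1} delta: 0a->1 0b->0 0c->0 1a->0 1b->1 1c->1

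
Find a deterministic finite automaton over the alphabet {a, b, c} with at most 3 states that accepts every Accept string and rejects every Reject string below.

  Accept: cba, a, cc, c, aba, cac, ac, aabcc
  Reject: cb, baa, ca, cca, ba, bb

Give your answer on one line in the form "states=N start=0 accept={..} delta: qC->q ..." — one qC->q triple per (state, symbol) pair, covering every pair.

Grow the machine one transition at a time. Run the examples from 0; the earliest place one falls off (shortest prefix, ties alphabetical) gets sent to the lowest-numbered state that keeps every Accept/Reject pair distinguishable — a pair clashes when both reach the same state with identical unread suffix — and to a fresh state only if none does.
a: 0a undefined. 0a->0: no, aba/ba meet in 0 with "ba" left. Open state 1: 0a->1.
b: 0b undefined. 0b->0: no, a/ba meet in 1. 0b->1: ok.
c: 0c undefined. 0c->0: no, cba/ba meet in 1 with "a" left. 0c->1: ok.
aa: 1a undefined. 1a->0: no, a/baa meet in 1. 1a->1: no, a/baa meet in 1. Open state 2: 1a->2.
ab: 1b undefined. 1b->0: ok.
ac: 1c undefined. 1c->0: no, cba/cca meet in 1. 1c->1: ok.
aab: 2b undefined. 2b->0: ok.
baa: 2a undefined. 2a->0: ok.
cac: 2c undefined. 2c->0: no, cac/cb meet in 0. 2c->1: ok.
All examples now run through 3 states with every (state, symbol) defined. Accept strings end in {1}, Reject strings end in {0,2}; accept={1}.

states=3 start=0 accept={1} delta: 0a->1 0b->1 0c->1 1a->2 1b->0 1c->1 2a->0 2b->0 2c->1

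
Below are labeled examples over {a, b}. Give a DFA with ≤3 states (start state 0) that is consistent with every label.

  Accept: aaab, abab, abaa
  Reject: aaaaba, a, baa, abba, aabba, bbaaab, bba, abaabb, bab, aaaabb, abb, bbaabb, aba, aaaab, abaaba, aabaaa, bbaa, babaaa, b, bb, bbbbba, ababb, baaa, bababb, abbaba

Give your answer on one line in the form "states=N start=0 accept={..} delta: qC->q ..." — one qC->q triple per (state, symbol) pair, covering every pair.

State merging on the prefix tree: take the shortest (then alphabetical) example prefix whose next move is undefined and point that move at state 0, else 1, else 2, ...; a target is out if some Accept/Reject pair would then sit in one state with the same input left (inseparable). If every existing state is out, open a new one.
a: 0a undefined. 0a->0: no, aaab/aaaab meet in 0 with "b" left. Open state 1: 0a->1.
b: 0b undefined. 0b->0: no, aaab/bbaaab meet in 1 with "aab" left. 0b->1: no, abaa/bbaa meet in 1 with "baa" left. Open state 2: 0b->2.
aa: 1a undefined. 1a->0: ok.
ab: 1b undefined. 1b->0: ok.
ba: 2a undefined. 2a->0: no, aaab/aaaaba meet in 0. 2a->1: no, aaab/baa meet in 0. 2a->2: ok.
bb: 2b undefined. 2b->0: no, aaab/bbaaab meet in 0. 2b->1: no, aaab/aabba meet in 0. 2b->2: ok.
All examples now run through 3 states with every (state, symbol) defined. Accept strings end in {0}, Reject strings end in {1,2}; accept={0}.

states=3 start=0 accept={0} delta: 0a->1 0b->2 1a->0 1b->0 2a->2 2b->2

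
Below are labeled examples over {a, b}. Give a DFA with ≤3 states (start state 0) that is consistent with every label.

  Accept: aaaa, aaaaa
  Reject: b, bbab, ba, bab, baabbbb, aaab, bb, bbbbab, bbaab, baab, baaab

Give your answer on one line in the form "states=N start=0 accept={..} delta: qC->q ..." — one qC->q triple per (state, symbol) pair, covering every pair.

states=2 start=0 accept={0} delta: 0a->0 0b->1 1a->1 1b->1

Grow the machine one transition at a time. Run the examples from 0; the earliest place one falls off (shortest prefix, ties alphabetical) gets sent to the lowest-numbered state that keeps every Accept/Reject pair distinguishable — a pair clashes when both reach the same state with identical unread suffix — and to a fresh state only if none does.
a: 0a undefined. 0a->0: ok.
b: 0b undefined. 0b->0: no, aaaa/b meet in 0. Open state 1: 0b->1.
ba: 1a undefined. 1a->0: no, aaaa/ba meet in 0. 1a->1: ok.
bb: 1b undefined. 1b->0: no, aaaa/bab meet in 0. 1b->1: ok.
All examples now run through 2 states with every (state, symbol) defined. Accept strings end in {0}, Reject strings end in {1}; accept={0}.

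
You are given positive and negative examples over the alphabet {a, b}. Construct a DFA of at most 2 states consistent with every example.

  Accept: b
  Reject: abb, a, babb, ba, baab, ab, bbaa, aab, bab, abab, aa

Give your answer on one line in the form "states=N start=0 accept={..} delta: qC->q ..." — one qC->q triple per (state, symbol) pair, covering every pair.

Fold the examples into a partial DFA from state 0: repeatedly fix the first undefined (state, symbol) met by the shortest-then-alphabetical prefix, trying targets in increasing order and rejecting any under which an Accept and a Reject string meet in one state with the same remainder; add a state when all current targets are rejected. Accepting states are where Accept strings end.
a: 0a undefined. 0a->0: no, b/ab meet in 0 with "b" left. Open state 1: 0a->1.
b: 0b undefined. 0b->0: ok.
aa: 1a undefined. 1a->0: no, b/baab meet in 0. 1a->1: ok.
ab: 1b undefined. 1b->0: no, b/abb meet in 0. 1b->1: ok.
All examples now run through 2 states with every (state, symbol) defined. Accept strings end in {0}, Reject strings end in {1}; accept={0}.

states=2 start=0 accept={0} delta: 0a->1 0b->0 1a->1 1b->1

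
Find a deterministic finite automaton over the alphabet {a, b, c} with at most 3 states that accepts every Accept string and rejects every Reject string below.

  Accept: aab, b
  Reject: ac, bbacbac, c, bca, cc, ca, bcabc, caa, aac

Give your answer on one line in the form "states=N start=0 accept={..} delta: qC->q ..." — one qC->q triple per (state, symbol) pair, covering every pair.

State merging on the prefix tree: take the shortest (then alphabetical) example prefix whose next move is undefined and point that move at state 0, else 1, else 2, ...; a target is out if some Accept/Reject pair would then sit in one state with the same input left (inseparable). If every existing state is out, open a new one.
a: 0a undefined. 0a->0: ok.
b: 0b undefined. 0b->0: ok.
c: 0c undefined. 0c->0: no, aab/ac meet in 0. Open state 1: 0c->1.
ca: 1a undefined. 1a->0: no, aab/bca meet in 0. 1a->1: ok.
cc: 1c undefined. 1c->0: no, aab/cc meet in 0. 1c->1: ok.
bcab: 1b undefined. 1b->0: ok.
All examples now run through 2 states with every (state, symbol) defined. Accept strings end in {0}, Reject strings end in {1}; accept={0}.

states=2 start=0 accept={0} delta: 0a->0 0b->0 0c->1 1a->1 1b->0 1c->1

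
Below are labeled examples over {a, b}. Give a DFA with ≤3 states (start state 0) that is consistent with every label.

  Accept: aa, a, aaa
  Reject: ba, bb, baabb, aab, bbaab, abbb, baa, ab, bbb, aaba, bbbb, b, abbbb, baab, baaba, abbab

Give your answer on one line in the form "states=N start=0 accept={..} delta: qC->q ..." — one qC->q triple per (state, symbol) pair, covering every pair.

states=2 start=0 accept={0} delta: 0a->0 0b->1 1a->1 1b->1

State merging on the prefix tree: take the shortest (then alphabetical) example prefix whose next move is undefined and point that move at state 0, else 1, else 2, ...; a target is out if some Accept/Reject pair would then sit in one state with the same input left (inseparable). If every existing state is out, open a new one.
a: 0a undefined. 0a->0: ok.
b: 0b undefined. 0b->0: no, aa/ba meet in 0. Open state 1: 0b->1.
ba: 1a undefined. 1a->0: no, aa/ba meet in 0. 1a->1: ok.
bb: 1b undefined. 1b->0: no, aa/bb meet in 0. 1b->1: ok.
All examples now run through 2 states with every (state, symbol) defined. Accept strings end in {0}, Reject strings end in {1}; accept={0}.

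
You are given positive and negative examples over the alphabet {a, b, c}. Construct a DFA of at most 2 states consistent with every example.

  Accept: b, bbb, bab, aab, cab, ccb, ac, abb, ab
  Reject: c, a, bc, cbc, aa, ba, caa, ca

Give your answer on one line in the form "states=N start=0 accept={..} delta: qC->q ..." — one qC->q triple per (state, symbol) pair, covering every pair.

Fold the examples into a partial DFA from state 0: repeatedly fix the first undefined (state, symbol) met by the shortest-then-alphabetical prefix, trying targets in increasing order and rejecting any under which an Accept and a Reject string meet in one state with the same remainder; add a state when all current targets are rejected. Accepting states are where Accept strings end.
a: 0a undefined. 0a->0: no, ac/c meet in 0 with "c" left. Open state 1: 0a->1.
b: 0b undefined. 0b->0: ok.
c: 0c undefined. 0c->0: no, b/c meet in 0. 0c->1: ok.
aa: 1a undefined. 1a->0: no, b/aa meet in 0. 1a->1: ok.
ab: 1b undefined. 1b->0: ok.
ac: 1c undefined. 1c->0: ok.
All examples now run through 2 states with every (state, symbol) defined. Accept strings end in {0}, Reject strings end in {1}; accept={0}.

states=2 start=0 accept={0} delta: 0a->1 0b->0 0c->1 1a->1 1b->0 1c->0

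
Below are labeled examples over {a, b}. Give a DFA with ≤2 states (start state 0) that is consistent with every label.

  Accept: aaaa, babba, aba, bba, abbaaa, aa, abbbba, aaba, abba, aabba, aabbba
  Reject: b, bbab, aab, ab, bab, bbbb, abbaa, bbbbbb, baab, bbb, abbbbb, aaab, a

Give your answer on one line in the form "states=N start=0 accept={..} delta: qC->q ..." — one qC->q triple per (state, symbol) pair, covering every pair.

State merging on the prefix tree: take the shortest (then alphabetical) example prefix whose next move is undefined and point that move at state 0, else 1, else 2, ...; a target is out if some Accept/Reject pair would then sit in one state with the same input left (inseparable). If every existing state is out, open a new one.
a: 0a undefined. 0a->0: no, aaaa/a meet in 0. Open state 1: 0a->1.
b: 0b undefined. 0b->0: no, bba/a meet in 1. 0b->1: ok.
aa: 1a undefined. 1a->0: ok.
ab: 1b undefined. 1b->0: no, aaaa/bbab meet in 0. 1b->1: ok.
All examples now run through 2 states with every (state, symbol) defined. Accept strings end in {0}, Reject strings end in {1}; accept={0}.

states=2 start=0 accept={0} delta: 0a->1 0b->1 1a->0 1b->1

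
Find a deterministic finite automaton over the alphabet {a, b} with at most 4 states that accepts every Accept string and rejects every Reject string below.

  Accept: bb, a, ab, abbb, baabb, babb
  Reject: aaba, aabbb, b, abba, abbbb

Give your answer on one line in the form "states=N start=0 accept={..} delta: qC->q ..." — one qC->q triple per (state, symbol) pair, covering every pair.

states=4 start=0 accept={0,1} delta: 0a->1 0b->2 1a->0 1b->0 2a->3 2b->0 3a->0 3b->1

State merging on the prefix tree: take the shortest (then alphabetical) example prefix whose next move is undefined and point that move at state 0, else 1, else 2, ...; a target is out if some Accept/Reject pair would then sit in one state with the same input left (inseparable). If every existing state is out, open a new one.
a: 0a undefined. 0a->0: no, ab/b meet in 0 with "b" left. Open state 1: 0a->1.
b: 0b undefined. 0b->0: no, bb/b meet in 0. 0b->1: no, a/b meet in 1. Open state 2: 0b->2.
aa: 1a undefined. 1a->0: ok.
ab: 1b undefined. 1b->0: ok.
ba: 2a undefined. 2a->0: no, ab/aaba meet in 0. 2a->1: no, a/aaba meet in 1. 2a->2: no, baabb/aabbb meet in 2 with "bb" left. Open state 3: 2a->3.
bb: 2b undefined. 2b->0: ok.
baa: 3a undefined. 3a->0: ok.
bab: 3b undefined. 3b->0: no, babb/aabbb meet in 2. 3b->1: ok.
All examples now run through 4 states with every (state, symbol) defined. Accept strings end in {0,1}, Reject strings end in {2,3}; accept={0,1}.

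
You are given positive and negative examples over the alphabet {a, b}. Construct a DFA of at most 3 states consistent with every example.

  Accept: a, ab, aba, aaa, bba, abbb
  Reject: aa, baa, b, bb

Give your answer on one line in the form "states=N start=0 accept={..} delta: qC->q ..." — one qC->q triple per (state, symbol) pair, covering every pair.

states=3 start=0 accept={1,2} delta: 0a->1 0b->0 1a->0 1b->2 2a->1 2b->1

Grow the machine one transition at a time. Run the examples from 0; the earliest place one falls off (shortest prefix, ties alphabetical) gets sent to the lowest-numbered state that keeps every Accept/Reject pair distinguishable — a pair clashes when both reach the same state with identical unread suffix — and to a fresh state only if none does.
a: 0a undefined. 0a->0: no, a/aa meet in 0. Open state 1: 0a->1.
b: 0b undefined. 0b->0: ok.
aa: 1a undefined. 1a->0: ok.
ab: 1b undefined. 1b->0: no, ab/aa meet in 0. 1b->1: no, aba/aa meet in 0. Open state 2: 1b->2.
aba: 2a undefined. 2a->0: no, aba/aa meet in 0. 2a->1: ok.
abb: 2b undefined. 2b->0: no, abbb/aa meet in 0. 2b->1: ok.
All examples now run through 3 states with every (state, symbol) defined. Accept strings end in {1,2}, Reject strings end in {0}; accept={1,2}.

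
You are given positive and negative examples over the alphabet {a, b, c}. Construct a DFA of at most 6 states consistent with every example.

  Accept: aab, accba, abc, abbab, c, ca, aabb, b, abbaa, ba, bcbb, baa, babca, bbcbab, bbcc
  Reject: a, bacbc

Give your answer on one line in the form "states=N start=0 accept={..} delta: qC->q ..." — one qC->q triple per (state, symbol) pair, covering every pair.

Grow the machine one transition at a time. Run the examples from 0; the earliest place one falls off (shortest prefix, ties alphabetical) gets sent to the lowest-numbered state that keeps every Accept/Reject pair distinguishable — a pair clashes when both reach the same state with identical unread suffix — and to a fresh state only if none does.
a: 0a undefined. 0a->0: ok.
b: 0b undefined. 0b->0: no, aab/a meet in 0. Open state 1: 0b->1.
c: 0c undefined. 0c->0: no, c/a meet in 0. 0c->1: ok.
ba: 1a undefined. 1a->0: no, ca/a meet in 0. 1a->1: ok.
bb: 1b undefined. 1b->0: no, aabb/a meet in 0. 1b->1: ok.
bc: 1c undefined. 1c->0: no, abc/a meet in 0. 1c->1: no, aab/bacbc meet in 1. Open state 2: 1c->2.
bcb: 2b undefined. 2b->0: no, aab/bacbc meet in 1. 2b->1: no, abc/bacbc meet in 2. 2b->2: no, bbcc/bacbc meet in 2 with "c" left. Open state 3: 2b->3.
bbcc: 2c undefined. 2c->0: no, bbcc/a meet in 0. 2c->1: ok.
bcbb: 3b undefined. 3b->0: no, bcbb/a meet in 0. 3b->1: ok.
accba: 3a undefined. 3a->0: no, accba/a meet in 0. 3a->1: ok.
babca: 2a undefined. 2a->0: no, babca/a meet in 0. 2a->1: ok.
bacbc: 3c undefined. 3c->0: ok.
All examples now run through 4 states with every (state, symbol) defined. Accept strings end in {1,2}, Reject strings end in {0}; accept={1,2}.

states=4 start=0 accept={1,2} delta: 0a->0 0b->1 0c->1 1a->1 1b->1 1c->2 2a->1 2b->3 2c->1 3a->1 3b->1 3c->0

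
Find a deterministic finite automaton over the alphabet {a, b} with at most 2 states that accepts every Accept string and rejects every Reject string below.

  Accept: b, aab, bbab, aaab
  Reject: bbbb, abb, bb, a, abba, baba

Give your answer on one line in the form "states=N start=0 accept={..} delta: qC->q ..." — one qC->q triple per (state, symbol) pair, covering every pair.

states=2 start=0 accept={1} delta: 0a->0 0b->1 1a->0 1b->0

State merging on the prefix tree: take the shortest (then alphabetical) example prefix whose next move is undefined and point that move at state 0, else 1, else 2, ...; a target is out if some Accept/Reject pair would then sit in one state with the same input left (inseparable). If every existing state is out, open a new one.
a: 0a undefined. 0a->0: ok.
b: 0b undefined. 0b->0: no, b/bbbb meet in 0. Open state 1: 0b->1.
ba: 1a undefined. 1a->0: ok.
bb: 1b undefined. 1b->0: ok.
All examples now run through 2 states with every (state, symbol) defined. Accept strings end in {1}, Reject strings end in {0}; accept={1}.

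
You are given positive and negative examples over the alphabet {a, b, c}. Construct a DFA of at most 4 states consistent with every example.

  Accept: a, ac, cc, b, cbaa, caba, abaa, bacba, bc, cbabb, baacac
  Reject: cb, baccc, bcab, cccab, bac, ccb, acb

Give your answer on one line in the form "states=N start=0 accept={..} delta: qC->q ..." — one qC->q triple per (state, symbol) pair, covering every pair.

Fold the examples into a partial DFA from state 0: repeatedly fix the first undefined (state, symbol) met by the shortest-then-alphabetical prefix, trying targets in increasing order and rejecting any under which an Accept and a Reject string meet in one state with the same remainder; add a state when all current targets are rejected. Accepting states are where Accept strings end.
a: 0a undefined. 0a->0: ok.
b: 0b undefined. 0b->0: no, ac/bac meet in 0 with "c" left. Open state 1: 0b->1.
c: 0c undefined. 0c->0: no, b/cb meet in 1. 0c->1: ok.
ba: 1a undefined. 1a->0: no, ac/bac meet in 1. 1a->1: no, cc/bac meet in 1 with "c" left. Open state 2: 1a->2.
bc: 1c undefined. 1c->0: no, ac/bcab meet in 1. 1c->1: ok.
cb: 1b undefined. 1b->0: no, a/cb meet in 0. 1b->1: no, ac/cb meet in 1. 1b->2: ok.
baa: 2a undefined. 2a->0: no, cbabb/cb meet in 2. 2a->1: no, cbaa/cb meet in 2. 2a->2: no, cbaa/cb meet in 2. Open state 3: 2a->3.
bac: 2c undefined. 2c->0: no, a/bac meet in 0. 2c->1: no, ac/baccc meet in 1. 2c->2: ok.
cab: 2b undefined. 2b->0: no, a/bcab meet in 0. 2b->1: no, ac/bcab meet in 1. 2b->2: ok.
baac: 3c undefined. 3c->0: ok.
cbaa: 3a undefined. 3a->0: ok.
cbab: 3b undefined. 3b->0: ok.
All examples now run through 4 states with every (state, symbol) defined. Accept strings end in {0,1,3}, Reject strings end in {2}; accept={0,1,3}.

states=4 start=0 accept={0,1,3} delta: 0a->0 0b->1 0c->1 1a->2 1b->2 1c->1 2a->3 2b->2 2c->2 3a->0 3b->0 3c->0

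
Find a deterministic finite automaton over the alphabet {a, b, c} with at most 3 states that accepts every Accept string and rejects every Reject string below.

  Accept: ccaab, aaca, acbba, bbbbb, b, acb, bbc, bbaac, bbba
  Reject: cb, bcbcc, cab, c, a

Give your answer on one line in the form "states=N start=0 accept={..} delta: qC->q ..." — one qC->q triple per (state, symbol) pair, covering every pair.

states=3 start=0 accept={0,2} delta: 0a->1 0b->2 0c->1 1a->1 1b->1 1c->2 2a->2 2b->2 2c->0

State merging on the prefix tree: take the shortest (then alphabetical) example prefix whose next move is undefined and point that move at state 0, else 1, else 2, ...; a target is out if some Accept/Reject pair would then sit in one state with the same input left (inseparable). If every existing state is out, open a new one.
a: 0a undefined. 0a->0: no, acb/cb meet in 0 with "cb" left. Open state 1: 0a->1.
b: 0b undefined. 0b->0: no, bbc/c meet in 0 with "c" left. 0b->1: no, b/a meet in 1. Open state 2: 0b->2.
c: 0c undefined. 0c->0: no, b/cb meet in 2. 0c->1: ok.
aa: 1a undefined. 1a->0: no, b/cab meet in 2. 1a->1: ok.
ac: 1c undefined. 1c->0: no, ccaab/cb meet in 1 with "b" left. 1c->1: no, ccaab/cb meet in 1 with "b" left. 1c->2: ok.
bb: 2b undefined. 2b->0: no, bbc/c meet in 1. 2b->1: no, acb/c meet in 1. 2b->2: ok.
bc: 2c undefined. 2c->0: ok.
cb: 1b undefined. 1b->0: no, bbc/cb meet in 0. 1b->1: ok.
bba: 2a undefined. 2a->0: no, ccaab/cb meet in 1. 2a->1: no, ccaab/cb meet in 1. 2a->2: ok.
All examples now run through 3 states with every (state, symbol) defined. Accept strings end in {0,2}, Reject strings end in {1}; accept={0,2}.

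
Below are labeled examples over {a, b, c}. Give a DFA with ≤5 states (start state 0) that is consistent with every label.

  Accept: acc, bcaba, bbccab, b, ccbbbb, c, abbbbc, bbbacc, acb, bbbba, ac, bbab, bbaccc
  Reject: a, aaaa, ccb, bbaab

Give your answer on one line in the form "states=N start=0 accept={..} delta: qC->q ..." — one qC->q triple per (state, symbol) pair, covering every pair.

states=4 start=0 accept={1,2,3} delta: 0a->0 0b->1 0c->1 1a->3 1b->1 1c->2 2a->0 2b->0 2c->0 3a->2 3b->1 3c->0

State merging on the prefix tree: take the shortest (then alphabetical) example prefix whose next move is undefined and point that move at state 0, else 1, else 2, ...; a target is out if some Accept/Reject pair would then sit in one state with the same input left (inseparable). If every existing state is out, open a new one.
a: 0a undefined. 0a->0: ok.
b: 0b undefined. 0b->0: no, b/a meet in 0. Open state 1: 0b->1.
c: 0c undefined. 0c->0: no, acc/a meet in 0. 0c->1: ok.
bb: 1b undefined. 1b->0: no, b/bbaab meet in 1. 1b->1: ok.
bc: 1c undefined. 1c->0: no, acc/a meet in 0. 1c->1: no, acc/ccb meet in 1. Open state 2: 1c->2.
bba: 1a undefined. 1a->0: no, b/bbaab meet in 1. 1a->1: no, b/bbaab meet in 1. 1a->2: no, bbab/ccb meet in 2 with "b" left. Open state 3: 1a->3.
bca: 2a undefined. 2a->0: ok.
ccb: 2b undefined. 2b->0: ok.
bbaa: 3a undefined. 3a->0: no, b/bbaab meet in 1. 3a->1: no, b/bbaab meet in 1. 3a->2: ok.
bbab: 3b undefined. 3b->0: no, bbab/a meet in 0. 3b->1: ok.
bbac: 3c undefined. 3c->0: ok.
bbcc: 2c undefined. 2c->0: ok.
All examples now run through 4 states with every (state, symbol) defined. Accept strings end in {1,2,3}, Reject strings end in {0}; accept={1,2,3}.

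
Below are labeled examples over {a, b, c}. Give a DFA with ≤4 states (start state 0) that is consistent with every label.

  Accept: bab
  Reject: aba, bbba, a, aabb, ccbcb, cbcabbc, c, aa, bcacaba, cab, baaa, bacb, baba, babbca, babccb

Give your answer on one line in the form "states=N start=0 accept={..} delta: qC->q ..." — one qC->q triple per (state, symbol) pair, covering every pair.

states=4 start=0 accept={3} delta: 0a->0 0b->1 0c->0 1a->2 1b->0 1c->0 2a->0 2b->3 2c->0 3a->0 3b->0 3c->0

State merging on the prefix tree: take the shortest (then alphabetical) example prefix whose next move is undefined and point that move at state 0, else 1, else 2, ...; a target is out if some Accept/Reject pair would then sit in one state with the same input left (inseparable). If every existing state is out, open a new one.
a: 0a undefined. 0a->0: ok.
b: 0b undefined. 0b->0: no, bab/aba meet in 0. Open state 1: 0b->1.
c: 0c undefined. 0c->0: ok.
ba: 1a undefined. 1a->0: no, bab/cab meet in 1. 1a->1: no, bab/aabb meet in 1 with "b" left. Open state 2: 1a->2.
bb: 1b undefined. 1b->0: ok.
bc: 1c undefined. 1c->0: ok.
baa: 2a undefined. 2a->0: ok.
bab: 2b undefined. 2b->0: no, bab/a meet in 0. 2b->1: no, bab/ccbcb meet in 1. 2b->2: no, bab/aba meet in 2. Open state 3: 2b->3.
bac: 2c undefined. 2c->0: ok.
baba: 3a undefined. 3a->0: ok.
babb: 3b undefined. 3b->0: ok.
babc: 3c undefined. 3c->0: ok.
All examples now run through 4 states with every (state, symbol) defined. Accept strings end in {3}, Reject strings end in {0,1,2}; accept={3}.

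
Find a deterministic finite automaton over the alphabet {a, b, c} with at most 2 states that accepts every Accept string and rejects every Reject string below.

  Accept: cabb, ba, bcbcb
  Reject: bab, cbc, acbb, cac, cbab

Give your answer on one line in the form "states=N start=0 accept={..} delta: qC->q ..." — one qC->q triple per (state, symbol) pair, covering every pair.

states=2 start=0 accept={0} delta: 0a->0 0b->1 0c->1 1a->0 1b->0 1c->1

State merging on the prefix tree: take the shortest (then alphabetical) example prefix whose next move is undefined and point that move at state 0, else 1, else 2, ...; a target is out if some Accept/Reject pair would then sit in one state with the same input left (inseparable). If every existing state is out, open a new one.
a: 0a undefined. 0a->0: ok.
b: 0b undefined. 0b->0: no, ba/bab meet in 0. Open state 1: 0b->1.
c: 0c undefined. 0c->0: no, cabb/acbb meet in 1 with "b" left. 0c->1: ok.
ba: 1a undefined. 1a->0: ok.
bc: 1c undefined. 1c->0: no, bcbcb/bab meet in 1. 1c->1: ok.
cb: 1b undefined. 1b->0: ok.
All examples now run through 2 states with every (state, symbol) defined. Accept strings end in {0}, Reject strings end in {1}; accept={0}.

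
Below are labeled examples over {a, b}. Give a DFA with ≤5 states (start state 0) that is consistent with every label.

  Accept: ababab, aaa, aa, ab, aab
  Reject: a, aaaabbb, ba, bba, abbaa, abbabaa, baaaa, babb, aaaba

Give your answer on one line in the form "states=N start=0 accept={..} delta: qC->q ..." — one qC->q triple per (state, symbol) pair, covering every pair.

Fold the examples into a partial DFA from state 0: repeatedly fix the first undefined (state, symbol) met by the shortest-then-alphabetical prefix, trying targets in increasing order and rejecting any under which an Accept and a Reject string meet in one state with the same remainder; add a state when all current targets are rejected. Accepting states are where Accept strings end.
a: 0a undefined. 0a->0: no, aaa/a meet in 0. Open state 1: 0a->1.
b: 0b undefined. 0b->0: ok.
aa: 1a undefined. 1a->0: no, aaa/a meet in 1. 1a->1: no, aaa/a meet in 1. Open state 2: 1a->2.
ab: 1b undefined. 1b->0: no, ababab/babb meet in 0. 1b->1: no, aaa/abbaa meet in 2 with "a" left. 1b->2: no, aab/babb meet in 2 with "b" left. Open state 3: 1b->3.
aaa: 2a undefined. 2a->0: ok.
aab: 2b undefined. 2b->0: ok.
aba: 3a undefined. 3a->0: ok.
abb: 3b undefined. 3b->0: no, aaa/aaaabbb meet in 0. 3b->1: no, ababab/aaaabbb meet in 3. 3b->2: no, aaa/aaaabbb meet in 0. 3b->3: no, ababab/aaaabbb meet in 3. Open state 4: 3b->4.
abba: 4a undefined. 4a->0: no, aa/abbabaa meet in 2. 4a->1: no, aa/abbaa meet in 2. 4a->2: no, aaa/abbaa meet in 0. 4a->3: no, aaa/abbaa meet in 0. 4a->4: ok.
abbab: 4b undefined. 4b->0: no, aaa/aaaabbb meet in 0. 4b->1: no, aaa/abbabaa meet in 0. 4b->2: no, aa/aaaabbb meet in 2. 4b->3: no, ababab/aaaabbb meet in 3. 4b->4: ok.
All examples now run through 5 states with every (state, symbol) defined. Accept strings end in {0,2,3}, Reject strings end in {1,4}; accept={0,2,3}.

states=5 start=0 accept={0,2,3} delta: 0a->1 0b->0 1a->2 1b->3 2a->0 2b->0 3a->0 3b->4 4a->4 4b->4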